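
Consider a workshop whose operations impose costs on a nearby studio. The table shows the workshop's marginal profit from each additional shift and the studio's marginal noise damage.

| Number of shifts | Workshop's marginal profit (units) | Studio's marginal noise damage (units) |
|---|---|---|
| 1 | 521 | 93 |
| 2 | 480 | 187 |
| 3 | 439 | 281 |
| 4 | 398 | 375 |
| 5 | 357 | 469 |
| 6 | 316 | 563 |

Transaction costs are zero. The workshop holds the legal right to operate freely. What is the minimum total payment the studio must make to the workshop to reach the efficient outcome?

673

Left alone the workshop would choose level 6 (marginal profit stays positive).
Efficient level: k* = 4 (marginal profit ≥ marginal noise damage through 4).
The studio must at least cover the workshop's forgone profit from cutting 6→4: 357 + 316 = 673.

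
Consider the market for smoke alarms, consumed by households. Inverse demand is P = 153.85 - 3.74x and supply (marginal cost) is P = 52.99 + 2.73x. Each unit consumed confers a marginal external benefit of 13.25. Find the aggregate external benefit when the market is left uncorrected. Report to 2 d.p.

Market equilibrium (private): 52.99 + 2.73x = 153.85 - 3.74x → x_m = 15.5889.
Total external benefit = MEB × x_m = 13.25 × 15.5889 = 206.5529.

206.55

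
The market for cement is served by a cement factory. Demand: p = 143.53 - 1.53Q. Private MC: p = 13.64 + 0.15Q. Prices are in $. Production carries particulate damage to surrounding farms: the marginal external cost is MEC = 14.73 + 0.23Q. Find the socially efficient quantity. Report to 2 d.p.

Q* = 60.29

Social marginal cost = private MC + MEC = 28.37 + 0.38Q.
Set SMC = demand: 28.37 + 0.38Q = 143.53 - 1.53Q → Q* = 60.2932.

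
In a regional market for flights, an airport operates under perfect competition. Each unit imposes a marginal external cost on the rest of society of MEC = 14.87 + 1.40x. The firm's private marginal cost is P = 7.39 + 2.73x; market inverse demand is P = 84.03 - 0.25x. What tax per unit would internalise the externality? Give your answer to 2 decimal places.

Social marginal cost = private MC + MEC = 22.26 + 4.13x.
Set SMC = demand: 22.26 + 4.13x = 84.03 - 0.25x → x* = 14.1027.
The Pigouvian tax equals MEC at x*: 14.87 + 1.40×14.1027 = 34.6138.

tax = 34.61 per unit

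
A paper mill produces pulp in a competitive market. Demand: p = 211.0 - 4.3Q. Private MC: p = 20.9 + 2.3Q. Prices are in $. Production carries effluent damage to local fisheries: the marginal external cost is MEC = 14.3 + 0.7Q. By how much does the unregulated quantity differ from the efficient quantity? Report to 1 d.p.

Market equilibrium (private): 20.9 + 2.3Q = 211.0 - 4.3Q → Q_m = 28.8030.
Social marginal cost = private MC + MEC = 35.2 + 3.0Q.
Set SMC = demand: 35.2 + 3.0Q = 211.0 - 4.3Q → Q* = 24.0822.
Gap = |28.8030 − 24.0822| = 4.7208.

4.7 units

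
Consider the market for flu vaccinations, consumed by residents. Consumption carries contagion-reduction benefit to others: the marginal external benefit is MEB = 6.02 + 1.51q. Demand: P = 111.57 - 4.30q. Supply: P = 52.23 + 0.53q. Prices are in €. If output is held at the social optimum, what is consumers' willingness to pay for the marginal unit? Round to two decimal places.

P = €26.92

Social marginal benefit = demand + MEB = 117.59 - 2.79q.
Set SMB = MC: 117.59 - 2.79q = 52.23 + 0.53q → q* = 19.6867.
Consumer price on the demand curve at q*: 111.57 − 4.30×19.6867 = 26.9172.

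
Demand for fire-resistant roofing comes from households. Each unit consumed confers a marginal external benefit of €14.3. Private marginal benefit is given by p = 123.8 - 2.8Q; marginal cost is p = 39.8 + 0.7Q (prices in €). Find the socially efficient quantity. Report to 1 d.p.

Social marginal benefit = demand + MEB = 138.1 - 2.8Q.
Set SMB = MC: 138.1 - 2.8Q = 39.8 + 0.7Q → Q* = 28.0857.

Q* = 28.1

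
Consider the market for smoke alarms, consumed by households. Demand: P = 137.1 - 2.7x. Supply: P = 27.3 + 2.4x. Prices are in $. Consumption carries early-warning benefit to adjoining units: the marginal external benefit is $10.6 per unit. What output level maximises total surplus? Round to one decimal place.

Social marginal benefit = demand + MEB = 147.7 - 2.7x.
Set SMB = MC: 147.7 - 2.7x = 27.3 + 2.4x → x* = 23.6078.

x* = 23.6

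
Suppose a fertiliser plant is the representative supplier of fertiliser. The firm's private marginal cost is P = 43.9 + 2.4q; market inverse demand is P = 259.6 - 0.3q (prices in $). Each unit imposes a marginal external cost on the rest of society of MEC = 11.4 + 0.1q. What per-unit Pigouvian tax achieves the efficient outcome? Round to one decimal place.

tax = $18.7 per unit

Social marginal cost = private MC + MEC = 55.3 + 2.5q.
Set SMC = demand: 55.3 + 2.5q = 259.6 - 0.3q → q* = 72.9643.
The Pigouvian tax equals MEC at q*: 11.4 + 0.1×72.9643 = 18.6964.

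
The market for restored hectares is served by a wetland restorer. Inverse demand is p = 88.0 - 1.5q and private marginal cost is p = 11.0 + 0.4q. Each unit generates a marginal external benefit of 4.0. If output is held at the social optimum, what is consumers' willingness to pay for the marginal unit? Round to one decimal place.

P = 24.1

Social marginal cost = private MC − MEB = 7.0 + 0.4q.
Set SMC = demand: 7.0 + 0.4q = 88.0 - 1.5q → q* = 42.6316.
Consumer price on the demand curve at q*: 88.0 − 1.5×42.6316 = 24.0526.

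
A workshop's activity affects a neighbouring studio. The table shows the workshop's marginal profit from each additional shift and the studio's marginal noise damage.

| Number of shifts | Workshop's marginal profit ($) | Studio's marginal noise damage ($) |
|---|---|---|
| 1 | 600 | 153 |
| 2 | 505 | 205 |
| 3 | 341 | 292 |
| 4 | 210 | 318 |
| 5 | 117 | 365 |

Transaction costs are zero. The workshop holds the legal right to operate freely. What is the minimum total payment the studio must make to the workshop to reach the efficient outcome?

Left alone the workshop would choose level 5 (marginal profit stays positive).
Efficient level: k* = 3 (marginal profit ≥ marginal noise damage through 3).
The studio must at least cover the workshop's forgone profit from cutting 5→3: 210 + 117 = 327.

$327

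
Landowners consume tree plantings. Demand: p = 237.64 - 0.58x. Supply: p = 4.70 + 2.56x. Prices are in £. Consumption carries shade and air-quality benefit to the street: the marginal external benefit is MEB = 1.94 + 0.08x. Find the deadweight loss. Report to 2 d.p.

DWL = £10.13

Market equilibrium (private): 4.70 + 2.56x = 237.64 - 0.58x → x_m = 74.1847.
Social marginal benefit = demand + MEB = 239.58 - 0.50x.
Set SMB = MC: 239.58 - 0.50x = 4.70 + 2.56x → x* = 76.7582.
The loss is the area between SMB and MC from x* to x_m; with linear curves that's a triangle of height MEB(x_m).
DWL = ½ × 2.5735 × 7.8748 = 10.1329.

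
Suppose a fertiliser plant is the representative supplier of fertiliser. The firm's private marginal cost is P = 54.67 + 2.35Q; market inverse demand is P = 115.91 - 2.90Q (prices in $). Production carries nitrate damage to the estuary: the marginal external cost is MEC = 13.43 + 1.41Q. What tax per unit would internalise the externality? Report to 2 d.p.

tax = $23.55 per unit

Social marginal cost = private MC + MEC = 68.10 + 3.76Q.
Set SMC = demand: 68.10 + 3.76Q = 115.91 - 2.90Q → Q* = 7.1787.
The Pigouvian tax equals MEC at Q*: 13.43 + 1.41×7.1787 = 23.5520.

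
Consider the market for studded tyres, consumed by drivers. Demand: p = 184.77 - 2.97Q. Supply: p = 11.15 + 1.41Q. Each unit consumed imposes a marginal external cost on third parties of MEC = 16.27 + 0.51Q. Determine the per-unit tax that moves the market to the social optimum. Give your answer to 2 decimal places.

tax = 32.68 per unit

Social marginal benefit = demand − MEC = 168.50 - 3.48Q.
Set SMB = MC: 168.50 - 3.48Q = 11.15 + 1.41Q → Q* = 32.1779.
The Pigouvian tax equals MEC at Q*: 16.27 + 0.51×32.1779 = 32.6807.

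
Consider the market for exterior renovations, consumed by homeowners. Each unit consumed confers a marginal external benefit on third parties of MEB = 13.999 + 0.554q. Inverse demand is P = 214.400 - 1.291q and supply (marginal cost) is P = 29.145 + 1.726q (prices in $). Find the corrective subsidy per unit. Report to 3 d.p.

subsidy = $58.817 per unit

Social marginal benefit = demand + MEB = 228.399 - 0.737q.
Set SMB = MC: 228.399 - 0.737q = 29.145 + 1.726q → q* = 80.8989.
The Pigouvian subsidy equals MEB at q*: 13.999 + 0.554×80.8989 = 58.8170.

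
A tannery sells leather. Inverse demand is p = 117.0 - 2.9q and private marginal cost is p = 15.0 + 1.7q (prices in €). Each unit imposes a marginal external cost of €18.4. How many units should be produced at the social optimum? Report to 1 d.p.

Social marginal cost = private MC + MEC = 33.4 + 1.7q.
Set SMC = demand: 33.4 + 1.7q = 117.0 - 2.9q → q* = 18.1739.

q* = 18.2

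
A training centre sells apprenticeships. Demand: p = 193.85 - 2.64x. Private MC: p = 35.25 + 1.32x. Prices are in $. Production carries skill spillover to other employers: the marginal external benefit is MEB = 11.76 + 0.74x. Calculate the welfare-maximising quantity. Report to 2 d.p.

Social marginal cost = private MC − MEB = 23.49 + 0.58x.
Set SMC = demand: 23.49 + 0.58x = 193.85 - 2.64x → x* = 52.9068.

x* = 52.91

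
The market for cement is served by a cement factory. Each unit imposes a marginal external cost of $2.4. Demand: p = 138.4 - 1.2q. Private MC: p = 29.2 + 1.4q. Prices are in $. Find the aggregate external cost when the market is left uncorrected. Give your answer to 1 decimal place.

$100.8

Market equilibrium (private): 29.2 + 1.4q = 138.4 - 1.2q → q_m = 42.0000.
Total external cost = MEC × q_m = 2.4 × 42.0000 = 100.8000.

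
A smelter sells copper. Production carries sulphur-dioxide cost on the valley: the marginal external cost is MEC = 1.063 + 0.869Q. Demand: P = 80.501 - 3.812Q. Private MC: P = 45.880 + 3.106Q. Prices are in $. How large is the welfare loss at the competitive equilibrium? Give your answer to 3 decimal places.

DWL = $1.881

Market equilibrium (private): 45.880 + 3.106Q = 80.501 - 3.812Q → Q_m = 5.0045.
Social marginal cost = private MC + MEC = 46.943 + 3.975Q.
Set SMC = demand: 46.943 + 3.975Q = 80.501 - 3.812Q → Q* = 4.3095.
Height of the DWL triangle at Q_m is SMC(Q_m) − demand(Q_m) = MEC(Q_m) = 5.4119.
DWL = ½ × 0.6950 × 5.4119 = 1.8806.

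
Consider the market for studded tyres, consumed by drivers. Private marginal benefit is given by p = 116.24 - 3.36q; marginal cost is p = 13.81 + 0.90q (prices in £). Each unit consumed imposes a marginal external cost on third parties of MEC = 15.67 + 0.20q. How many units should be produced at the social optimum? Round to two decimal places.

Social marginal benefit = demand − MEC = 100.57 - 3.56q.
Set SMB = MC: 100.57 - 3.56q = 13.81 + 0.90q → q* = 19.4529.

q* = 19.45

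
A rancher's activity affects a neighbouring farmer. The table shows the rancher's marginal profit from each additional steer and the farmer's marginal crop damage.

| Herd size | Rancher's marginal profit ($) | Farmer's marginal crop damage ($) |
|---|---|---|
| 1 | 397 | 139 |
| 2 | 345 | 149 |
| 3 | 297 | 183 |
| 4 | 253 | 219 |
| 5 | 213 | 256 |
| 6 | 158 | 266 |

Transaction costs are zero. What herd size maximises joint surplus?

4

Bargaining reaches the level where marginal profit last exceeds marginal crop damage.
That holds through level 4 (253 ≥ 219) but not at 5 (213 < 256).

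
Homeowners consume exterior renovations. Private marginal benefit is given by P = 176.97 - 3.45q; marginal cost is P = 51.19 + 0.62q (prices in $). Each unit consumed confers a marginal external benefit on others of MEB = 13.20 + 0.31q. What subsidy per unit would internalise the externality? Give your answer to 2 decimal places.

subsidy = $24.66 per unit

Social marginal benefit = demand + MEB = 190.17 - 3.14q.
Set SMB = MC: 190.17 - 3.14q = 51.19 + 0.62q → q* = 36.9628.
The Pigouvian subsidy equals MEB at q*: 13.20 + 0.31×36.9628 = 24.6585.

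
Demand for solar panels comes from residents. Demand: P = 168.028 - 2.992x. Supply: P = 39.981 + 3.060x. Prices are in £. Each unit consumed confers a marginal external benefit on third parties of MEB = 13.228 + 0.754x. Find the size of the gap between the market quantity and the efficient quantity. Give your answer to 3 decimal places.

5.508 units

Market equilibrium (private): 39.981 + 3.060x = 168.028 - 2.992x → x_m = 21.1578.
Social marginal benefit = demand + MEB = 181.256 - 2.238x.
Set SMB = MC: 181.256 - 2.238x = 39.981 + 3.060x → x* = 26.6657.
Gap = |21.1578 − 26.6657| = 5.5079.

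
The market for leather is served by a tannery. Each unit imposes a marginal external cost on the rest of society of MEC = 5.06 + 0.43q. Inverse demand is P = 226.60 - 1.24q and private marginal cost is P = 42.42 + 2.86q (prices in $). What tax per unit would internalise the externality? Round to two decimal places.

Social marginal cost = private MC + MEC = 47.48 + 3.29q.
Set SMC = demand: 47.48 + 3.29q = 226.60 - 1.24q → q* = 39.5408.
The Pigouvian tax equals MEC at q*: 5.06 + 0.43×39.5408 = 22.0625.

tax = $22.06 per unit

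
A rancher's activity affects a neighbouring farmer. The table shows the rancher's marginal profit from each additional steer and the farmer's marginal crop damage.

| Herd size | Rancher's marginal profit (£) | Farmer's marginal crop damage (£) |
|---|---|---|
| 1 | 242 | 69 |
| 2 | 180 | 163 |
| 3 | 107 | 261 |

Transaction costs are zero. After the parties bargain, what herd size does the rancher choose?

2

Bargaining reaches the level where marginal profit last exceeds marginal crop damage.
That holds through level 2 (180 ≥ 163) but not at 3 (107 < 261).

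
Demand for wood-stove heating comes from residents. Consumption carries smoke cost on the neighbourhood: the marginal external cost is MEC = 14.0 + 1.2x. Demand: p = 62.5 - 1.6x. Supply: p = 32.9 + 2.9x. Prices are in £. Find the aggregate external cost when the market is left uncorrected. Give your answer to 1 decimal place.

£118.0

Market equilibrium (private): 32.9 + 2.9x = 62.5 - 1.6x → x_m = 6.5778.
Total external cost = ∫₀^{x_m} (14.0 + 1.2x) dx = 14.0×6.5778 + ½×1.2×6.5778² = 118.0497.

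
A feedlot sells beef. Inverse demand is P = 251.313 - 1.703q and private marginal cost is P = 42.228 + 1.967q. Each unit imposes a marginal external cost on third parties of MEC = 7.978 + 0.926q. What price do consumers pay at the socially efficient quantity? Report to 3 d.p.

P = 176.795

Social marginal cost = private MC + MEC = 50.206 + 2.893q.
Set SMC = demand: 50.206 + 2.893q = 251.313 - 1.703q → q* = 43.7570.
Consumer price on the demand curve at q*: 251.313 − 1.703×43.7570 = 176.7948.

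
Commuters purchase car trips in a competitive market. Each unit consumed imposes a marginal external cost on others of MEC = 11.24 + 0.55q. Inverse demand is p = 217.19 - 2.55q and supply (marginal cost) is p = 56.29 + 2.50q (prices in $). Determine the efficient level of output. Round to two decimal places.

Social marginal benefit = demand − MEC = 205.95 - 3.10q.
Set SMB = MC: 205.95 - 3.10q = 56.29 + 2.50q → q* = 26.7250.

q* = 26.73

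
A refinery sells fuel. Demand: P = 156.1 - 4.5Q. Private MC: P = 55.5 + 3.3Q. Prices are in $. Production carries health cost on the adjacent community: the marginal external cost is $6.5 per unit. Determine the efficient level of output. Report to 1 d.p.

Social marginal cost = private MC + MEC = 62.0 + 3.3Q.
Set SMC = demand: 62.0 + 3.3Q = 156.1 - 4.5Q → Q* = 12.0641.

Q* = 12.1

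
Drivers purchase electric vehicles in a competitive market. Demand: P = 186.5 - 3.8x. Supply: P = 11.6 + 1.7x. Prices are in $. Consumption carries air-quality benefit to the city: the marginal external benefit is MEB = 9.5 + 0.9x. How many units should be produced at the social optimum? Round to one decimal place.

Social marginal benefit = demand + MEB = 196.0 - 2.9x.
Set SMB = MC: 196.0 - 2.9x = 11.6 + 1.7x → x* = 40.0870.

x* = 40.1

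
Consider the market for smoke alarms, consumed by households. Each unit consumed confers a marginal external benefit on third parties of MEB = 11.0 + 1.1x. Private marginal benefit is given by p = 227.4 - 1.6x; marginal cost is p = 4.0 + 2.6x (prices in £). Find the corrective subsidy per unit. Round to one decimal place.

subsidy = £94.2 per unit

Social marginal benefit = demand + MEB = 238.4 - 0.5x.
Set SMB = MC: 238.4 - 0.5x = 4.0 + 2.6x → x* = 75.6129.
The Pigouvian subsidy equals MEB at x*: 11.0 + 1.1×75.6129 = 94.1742.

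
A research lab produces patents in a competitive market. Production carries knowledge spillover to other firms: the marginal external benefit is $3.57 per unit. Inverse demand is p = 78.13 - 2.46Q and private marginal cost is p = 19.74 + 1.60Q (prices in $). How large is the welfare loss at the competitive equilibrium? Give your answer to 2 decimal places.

DWL = $1.57

Market equilibrium (private): 19.74 + 1.60Q = 78.13 - 2.46Q → Q_m = 14.3818.
Social marginal cost = private MC − MEB = 16.17 + 1.60Q.
Set SMC = demand: 16.17 + 1.60Q = 78.13 - 2.46Q → Q* = 15.2611.
Height of the DWL triangle at Q_m is demand(Q_m) − SMC(Q_m) = MEB(Q_m) = 3.5700.
DWL = ½ × 0.8793 × 3.5700 = 1.5696.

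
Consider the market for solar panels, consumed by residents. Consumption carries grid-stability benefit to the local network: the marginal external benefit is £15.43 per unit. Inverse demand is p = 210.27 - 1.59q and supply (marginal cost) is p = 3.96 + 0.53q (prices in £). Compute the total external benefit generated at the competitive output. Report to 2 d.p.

Market equilibrium (private): 3.96 + 0.53q = 210.27 - 1.59q → q_m = 97.3160.
Total external benefit = MEB × q_m = 15.43 × 97.3160 = 1501.5859.

£1501.59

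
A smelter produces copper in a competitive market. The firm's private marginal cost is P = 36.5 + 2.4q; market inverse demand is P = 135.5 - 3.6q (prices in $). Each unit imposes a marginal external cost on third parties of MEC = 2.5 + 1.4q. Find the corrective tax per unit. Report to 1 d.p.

tax = $20.8 per unit

Social marginal cost = private MC + MEC = 39.0 + 3.8q.
Set SMC = demand: 39.0 + 3.8q = 135.5 - 3.6q → q* = 13.0405.
The Pigouvian tax equals MEC at q*: 2.5 + 1.4×13.0405 = 20.7567.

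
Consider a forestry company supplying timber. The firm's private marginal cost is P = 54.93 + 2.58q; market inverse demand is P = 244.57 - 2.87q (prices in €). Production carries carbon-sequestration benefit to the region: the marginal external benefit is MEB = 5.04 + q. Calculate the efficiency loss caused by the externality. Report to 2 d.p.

DWL = €178.31

Market equilibrium (private): 54.93 + 2.58q = 244.57 - 2.87q → q_m = 34.7963.
Social marginal cost = private MC − MEB = 49.89 + 1.58q.
Set SMC = demand: 49.89 + 1.58q = 244.57 - 2.87q → q* = 43.7483.
The welfare-loss triangle has base |q_m − q*| and height MEB(q_m) (the vertical gap between SMC and demand is zero at q* and MEB at q_m).
DWL = ½ × 8.9520 × 39.8363 = 178.3073.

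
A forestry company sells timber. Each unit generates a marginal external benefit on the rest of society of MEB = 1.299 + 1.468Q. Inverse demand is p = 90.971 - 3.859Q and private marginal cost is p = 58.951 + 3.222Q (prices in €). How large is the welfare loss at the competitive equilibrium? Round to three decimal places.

DWL = €5.612

Market equilibrium (private): 58.951 + 3.222Q = 90.971 - 3.859Q → Q_m = 4.5220.
Social marginal cost = private MC − MEB = 57.652 + 1.754Q.
Set SMC = demand: 57.652 + 1.754Q = 90.971 - 3.859Q → Q* = 5.9360.
Height of the DWL triangle at Q_m is demand(Q_m) − SMC(Q_m) = MEB(Q_m) = 7.9372.
DWL = ½ × 1.4140 × 7.9372 = 5.6116.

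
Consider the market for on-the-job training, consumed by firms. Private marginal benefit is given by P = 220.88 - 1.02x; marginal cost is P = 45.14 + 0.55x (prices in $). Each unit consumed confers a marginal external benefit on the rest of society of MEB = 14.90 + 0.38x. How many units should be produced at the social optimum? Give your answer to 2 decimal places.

Social marginal benefit = demand + MEB = 235.78 - 0.64x.
Set SMB = MC: 235.78 - 0.64x = 45.14 + 0.55x → x* = 160.2017.

x* = 160.20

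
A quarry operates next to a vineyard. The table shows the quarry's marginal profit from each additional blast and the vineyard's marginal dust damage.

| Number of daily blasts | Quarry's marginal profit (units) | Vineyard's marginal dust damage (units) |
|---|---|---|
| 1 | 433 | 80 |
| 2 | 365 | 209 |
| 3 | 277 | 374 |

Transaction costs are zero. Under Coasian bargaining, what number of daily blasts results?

Bargaining reaches the level where marginal profit last exceeds marginal dust damage.
That holds through level 2 (365 ≥ 209) but not at 3 (277 < 374).

2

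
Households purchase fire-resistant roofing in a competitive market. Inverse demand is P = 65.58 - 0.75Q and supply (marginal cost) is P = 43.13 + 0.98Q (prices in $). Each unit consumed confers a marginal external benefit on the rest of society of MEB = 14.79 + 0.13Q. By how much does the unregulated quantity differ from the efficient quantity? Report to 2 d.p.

10.30 units

Market equilibrium (private): 43.13 + 0.98Q = 65.58 - 0.75Q → Q_m = 12.9769.
Social marginal benefit = demand + MEB = 80.37 - 0.62Q.
Set SMB = MC: 80.37 - 0.62Q = 43.13 + 0.98Q → Q* = 23.2750.
Gap = |12.9769 − 23.2750| = 10.2981.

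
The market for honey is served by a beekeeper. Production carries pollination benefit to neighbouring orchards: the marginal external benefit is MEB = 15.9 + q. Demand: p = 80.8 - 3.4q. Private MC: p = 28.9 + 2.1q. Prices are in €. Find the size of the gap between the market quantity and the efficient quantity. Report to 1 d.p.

Market equilibrium (private): 28.9 + 2.1q = 80.8 - 3.4q → q_m = 9.4364.
Social marginal cost = private MC − MEB = 13.0 + 1.1q.
Set SMC = demand: 13.0 + 1.1q = 80.8 - 3.4q → q* = 15.0667.
Gap = |9.4364 − 15.0667| = 5.6303.

5.6 units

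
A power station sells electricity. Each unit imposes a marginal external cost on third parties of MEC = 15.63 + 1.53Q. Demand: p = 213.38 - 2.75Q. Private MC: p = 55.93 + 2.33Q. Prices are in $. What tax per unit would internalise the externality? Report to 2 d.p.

Social marginal cost = private MC + MEC = 71.56 + 3.86Q.
Set SMC = demand: 71.56 + 3.86Q = 213.38 - 2.75Q → Q* = 21.4554.
The Pigouvian tax equals MEC at Q*: 15.63 + 1.53×21.4554 = 48.4568.

tax = $48.46 per unit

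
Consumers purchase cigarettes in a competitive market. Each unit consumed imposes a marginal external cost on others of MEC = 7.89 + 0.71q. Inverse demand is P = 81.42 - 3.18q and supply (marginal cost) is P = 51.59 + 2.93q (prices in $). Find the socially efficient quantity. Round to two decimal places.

Social marginal benefit = demand − MEC = 73.53 - 3.89q.
Set SMB = MC: 73.53 - 3.89q = 51.59 + 2.93q → q* = 3.2170.

q* = 3.22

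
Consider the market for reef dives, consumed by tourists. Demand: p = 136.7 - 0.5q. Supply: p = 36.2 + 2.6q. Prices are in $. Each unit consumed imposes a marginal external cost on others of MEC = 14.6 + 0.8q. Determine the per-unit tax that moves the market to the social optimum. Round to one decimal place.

tax = $32.2 per unit

Social marginal benefit = demand − MEC = 122.1 - 1.3q.
Set SMB = MC: 122.1 - 1.3q = 36.2 + 2.6q → q* = 22.0256.
The Pigouvian tax equals MEC at q*: 14.6 + 0.8×22.0256 = 32.2205.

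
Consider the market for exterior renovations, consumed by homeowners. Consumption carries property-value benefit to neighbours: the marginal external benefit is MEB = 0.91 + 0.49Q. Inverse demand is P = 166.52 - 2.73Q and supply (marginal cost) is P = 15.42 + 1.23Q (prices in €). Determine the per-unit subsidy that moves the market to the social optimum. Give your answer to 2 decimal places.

Social marginal benefit = demand + MEB = 167.43 - 2.24Q.
Set SMB = MC: 167.43 - 2.24Q = 15.42 + 1.23Q → Q* = 43.8069.
The Pigouvian subsidy equals MEB at Q*: 0.91 + 0.49×43.8069 = 22.3754.

subsidy = €22.38 per unit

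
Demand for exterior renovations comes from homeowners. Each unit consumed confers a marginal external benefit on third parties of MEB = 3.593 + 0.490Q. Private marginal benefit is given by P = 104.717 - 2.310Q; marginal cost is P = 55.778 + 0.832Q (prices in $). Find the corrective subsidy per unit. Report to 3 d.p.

subsidy = $13.299 per unit

Social marginal benefit = demand + MEB = 108.310 - 1.820Q.
Set SMB = MC: 108.310 - 1.820Q = 55.778 + 0.832Q → Q* = 19.8084.
The Pigouvian subsidy equals MEB at Q*: 3.593 + 0.490×19.8084 = 13.2991.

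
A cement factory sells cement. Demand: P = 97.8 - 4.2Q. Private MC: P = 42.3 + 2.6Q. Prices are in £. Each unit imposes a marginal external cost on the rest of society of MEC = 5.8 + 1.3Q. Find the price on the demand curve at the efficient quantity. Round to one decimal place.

Social marginal cost = private MC + MEC = 48.1 + 3.9Q.
Set SMC = demand: 48.1 + 3.9Q = 97.8 - 4.2Q → Q* = 6.1358.
Consumer price on the demand curve at Q*: 97.8 − 4.2×6.1358 = 72.0296.

P = £72.0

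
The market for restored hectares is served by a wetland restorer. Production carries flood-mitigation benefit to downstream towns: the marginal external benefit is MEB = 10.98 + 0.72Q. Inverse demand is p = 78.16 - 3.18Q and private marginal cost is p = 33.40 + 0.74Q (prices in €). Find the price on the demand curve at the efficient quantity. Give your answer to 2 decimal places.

Social marginal cost = private MC − MEB = 22.42 + 0.02Q.
Set SMC = demand: 22.42 + 0.02Q = 78.16 - 3.18Q → Q* = 17.4188.
Consumer price on the demand curve at Q*: 78.16 − 3.18×17.4188 = 22.7682.

P = €22.77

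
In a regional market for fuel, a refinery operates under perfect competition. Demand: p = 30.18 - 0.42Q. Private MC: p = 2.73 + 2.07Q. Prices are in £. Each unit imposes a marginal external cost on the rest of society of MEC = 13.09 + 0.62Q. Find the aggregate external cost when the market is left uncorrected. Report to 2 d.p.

Market equilibrium (private): 2.73 + 2.07Q = 30.18 - 0.42Q → Q_m = 11.0241.
Total external cost = ∫₀^{Q_m} (13.09 + 0.62Q) dQ = 13.09×11.0241 + ½×0.62×11.0241² = 181.9800.

£181.98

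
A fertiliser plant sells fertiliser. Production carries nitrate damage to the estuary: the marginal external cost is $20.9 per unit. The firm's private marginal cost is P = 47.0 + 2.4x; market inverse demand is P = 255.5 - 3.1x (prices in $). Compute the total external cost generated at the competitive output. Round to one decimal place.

$792.3

Market equilibrium (private): 47.0 + 2.4x = 255.5 - 3.1x → x_m = 37.9091.
Total external cost = MEC × x_m = 20.9 × 37.9091 = 792.3002.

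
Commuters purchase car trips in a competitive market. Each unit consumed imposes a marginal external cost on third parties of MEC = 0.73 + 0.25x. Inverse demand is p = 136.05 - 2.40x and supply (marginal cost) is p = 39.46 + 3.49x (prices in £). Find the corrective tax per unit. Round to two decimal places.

Social marginal benefit = demand − MEC = 135.32 - 2.65x.
Set SMB = MC: 135.32 - 2.65x = 39.46 + 3.49x → x* = 15.6124.
The Pigouvian tax equals MEC at x*: 0.73 + 0.25×15.6124 = 4.6331.

tax = £4.63 per unit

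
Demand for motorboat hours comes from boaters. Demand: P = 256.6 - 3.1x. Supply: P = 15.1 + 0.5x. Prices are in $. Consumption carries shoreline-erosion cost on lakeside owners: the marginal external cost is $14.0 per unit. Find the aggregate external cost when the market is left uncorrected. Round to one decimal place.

$939.2

Market equilibrium (private): 15.1 + 0.5x = 256.6 - 3.1x → x_m = 67.0833.
Total external cost = MEC × x_m = 14.0 × 67.0833 = 939.1662.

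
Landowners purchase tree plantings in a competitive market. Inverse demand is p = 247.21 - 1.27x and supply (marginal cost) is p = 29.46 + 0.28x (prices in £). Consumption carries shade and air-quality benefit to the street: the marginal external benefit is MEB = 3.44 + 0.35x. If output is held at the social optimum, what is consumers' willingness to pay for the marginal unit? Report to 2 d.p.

P = £13.12

Social marginal benefit = demand + MEB = 250.65 - 0.92x.
Set SMB = MC: 250.65 - 0.92x = 29.46 + 0.28x → x* = 184.3250.
Consumer price on the demand curve at x*: 247.21 − 1.27×184.3250 = 13.1173.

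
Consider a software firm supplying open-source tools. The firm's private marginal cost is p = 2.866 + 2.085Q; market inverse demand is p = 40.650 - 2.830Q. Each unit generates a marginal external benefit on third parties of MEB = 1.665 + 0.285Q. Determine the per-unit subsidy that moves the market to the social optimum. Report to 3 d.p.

subsidy = 4.093 per unit

Social marginal cost = private MC − MEB = 1.201 + 1.800Q.
Set SMC = demand: 1.201 + 1.800Q = 40.650 - 2.830Q → Q* = 8.5203.
The Pigouvian subsidy equals MEB at Q*: 1.665 + 0.285×8.5203 = 4.0933.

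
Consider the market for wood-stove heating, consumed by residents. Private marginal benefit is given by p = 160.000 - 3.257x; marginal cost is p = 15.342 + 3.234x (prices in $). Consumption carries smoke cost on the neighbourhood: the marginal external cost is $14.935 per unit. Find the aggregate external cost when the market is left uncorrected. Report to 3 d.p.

$332.840

Market equilibrium (private): 15.342 + 3.234x = 160.000 - 3.257x → x_m = 22.2859.
Total external cost = MEC × x_m = 14.935 × 22.2859 = 332.8399.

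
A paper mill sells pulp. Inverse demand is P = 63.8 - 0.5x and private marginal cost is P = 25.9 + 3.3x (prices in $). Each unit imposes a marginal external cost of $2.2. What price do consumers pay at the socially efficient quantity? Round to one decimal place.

Social marginal cost = private MC + MEC = 28.1 + 3.3x.
Set SMC = demand: 28.1 + 3.3x = 63.8 - 0.5x → x* = 9.3947.
Consumer price on the demand curve at x*: 63.8 − 0.5×9.3947 = 59.1027.

P = $59.1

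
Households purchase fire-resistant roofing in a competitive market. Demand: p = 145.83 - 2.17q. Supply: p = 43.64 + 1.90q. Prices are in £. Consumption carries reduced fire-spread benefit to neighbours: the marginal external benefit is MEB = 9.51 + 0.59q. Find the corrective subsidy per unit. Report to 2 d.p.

Social marginal benefit = demand + MEB = 155.34 - 1.58q.
Set SMB = MC: 155.34 - 1.58q = 43.64 + 1.90q → q* = 32.0977.
The Pigouvian subsidy equals MEB at q*: 9.51 + 0.59×32.0977 = 28.4476.

subsidy = £28.45 per unit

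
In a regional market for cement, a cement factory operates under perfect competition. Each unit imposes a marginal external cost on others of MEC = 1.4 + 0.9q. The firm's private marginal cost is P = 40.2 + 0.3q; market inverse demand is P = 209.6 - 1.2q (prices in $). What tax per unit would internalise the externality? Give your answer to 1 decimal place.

tax = $64.4 per unit

Social marginal cost = private MC + MEC = 41.6 + 1.2q.
Set SMC = demand: 41.6 + 1.2q = 209.6 - 1.2q → q* = 70.0000.
The Pigouvian tax equals MEC at q*: 1.4 + 0.9×70.0000 = 64.4000.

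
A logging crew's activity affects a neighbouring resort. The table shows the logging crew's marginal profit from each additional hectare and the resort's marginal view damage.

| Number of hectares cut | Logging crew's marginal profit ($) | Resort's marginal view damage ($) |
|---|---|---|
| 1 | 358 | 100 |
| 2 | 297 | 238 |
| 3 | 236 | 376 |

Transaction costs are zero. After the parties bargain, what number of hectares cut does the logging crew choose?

2

Bargaining reaches the level where marginal profit last exceeds marginal view damage.
That holds through level 2 (297 ≥ 238) but not at 3 (236 < 376).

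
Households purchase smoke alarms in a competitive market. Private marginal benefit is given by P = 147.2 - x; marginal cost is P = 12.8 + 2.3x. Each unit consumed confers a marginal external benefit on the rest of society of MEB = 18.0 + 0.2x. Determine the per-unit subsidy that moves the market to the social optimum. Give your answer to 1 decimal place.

subsidy = 27.8 per unit

Social marginal benefit = demand + MEB = 165.2 - 0.8x.
Set SMB = MC: 165.2 - 0.8x = 12.8 + 2.3x → x* = 49.1613.
The Pigouvian subsidy equals MEB at x*: 18.0 + 0.2×49.1613 = 27.8323.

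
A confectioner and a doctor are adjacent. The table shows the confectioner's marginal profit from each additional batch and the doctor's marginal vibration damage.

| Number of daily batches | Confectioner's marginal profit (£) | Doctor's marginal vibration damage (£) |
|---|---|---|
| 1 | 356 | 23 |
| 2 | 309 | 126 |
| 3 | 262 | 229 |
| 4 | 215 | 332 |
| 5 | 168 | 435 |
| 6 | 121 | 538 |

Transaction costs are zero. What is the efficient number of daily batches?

3

Bargaining reaches the level where marginal profit last exceeds marginal vibration damage.
That holds through level 3 (262 ≥ 229) but not at 4 (215 < 332).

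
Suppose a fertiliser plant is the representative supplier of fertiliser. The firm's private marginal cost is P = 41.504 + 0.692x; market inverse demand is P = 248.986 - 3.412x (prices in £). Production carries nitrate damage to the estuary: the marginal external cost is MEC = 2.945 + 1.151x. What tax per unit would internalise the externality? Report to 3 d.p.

Social marginal cost = private MC + MEC = 44.449 + 1.843x.
Set SMC = demand: 44.449 + 1.843x = 248.986 - 3.412x → x* = 38.9224.
The Pigouvian tax equals MEC at x*: 2.945 + 1.151×38.9224 = 47.7447.

tax = £47.745 per unit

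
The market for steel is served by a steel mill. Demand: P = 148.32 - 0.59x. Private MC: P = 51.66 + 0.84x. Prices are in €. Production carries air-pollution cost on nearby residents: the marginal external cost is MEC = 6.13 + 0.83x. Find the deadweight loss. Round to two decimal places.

DWL = €856.86

Market equilibrium (private): 51.66 + 0.84x = 148.32 - 0.59x → x_m = 67.5944.
Social marginal cost = private MC + MEC = 57.79 + 1.67x.
Set SMC = demand: 57.79 + 1.67x = 148.32 - 0.59x → x* = 40.0575.
Height of the DWL triangle at x_m is SMC(x_m) − demand(x_m) = MEC(x_m) = 62.2334.
DWL = ½ × 27.5369 × 62.2334 = 856.8575.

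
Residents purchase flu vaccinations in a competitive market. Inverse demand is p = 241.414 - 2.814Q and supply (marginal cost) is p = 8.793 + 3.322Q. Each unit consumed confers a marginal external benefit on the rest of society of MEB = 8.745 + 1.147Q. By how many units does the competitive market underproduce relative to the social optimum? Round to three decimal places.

Market equilibrium (private): 8.793 + 3.322Q = 241.414 - 2.814Q → Q_m = 37.9109.
Social marginal benefit = demand + MEB = 250.159 - 1.667Q.
Set SMB = MC: 250.159 - 1.667Q = 8.793 + 3.322Q → Q* = 48.3796.
Gap = |37.9109 − 48.3796| = 10.4687.

10.469 units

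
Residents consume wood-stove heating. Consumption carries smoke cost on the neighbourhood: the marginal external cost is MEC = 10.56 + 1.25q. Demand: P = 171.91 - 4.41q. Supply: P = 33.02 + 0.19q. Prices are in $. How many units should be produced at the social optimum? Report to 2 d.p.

Social marginal benefit = demand − MEC = 161.35 - 5.66q.
Set SMB = MC: 161.35 - 5.66q = 33.02 + 0.19q → q* = 21.9368.

q* = 21.94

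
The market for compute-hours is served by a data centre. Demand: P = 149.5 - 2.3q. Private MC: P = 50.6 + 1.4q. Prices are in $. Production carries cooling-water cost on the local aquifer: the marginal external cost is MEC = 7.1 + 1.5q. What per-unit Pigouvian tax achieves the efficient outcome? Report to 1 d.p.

tax = $33.6 per unit

Social marginal cost = private MC + MEC = 57.7 + 2.9q.
Set SMC = demand: 57.7 + 2.9q = 149.5 - 2.3q → q* = 17.6538.
The Pigouvian tax equals MEC at q*: 7.1 + 1.5×17.6538 = 33.5807.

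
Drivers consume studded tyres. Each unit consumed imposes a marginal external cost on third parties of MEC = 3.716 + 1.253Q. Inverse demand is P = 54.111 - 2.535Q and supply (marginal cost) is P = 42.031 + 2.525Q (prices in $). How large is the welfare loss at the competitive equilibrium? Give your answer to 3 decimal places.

DWL = $3.563

Market equilibrium (private): 42.031 + 2.525Q = 54.111 - 2.535Q → Q_m = 2.3874.
Social marginal benefit = demand − MEC = 50.395 - 3.788Q.
Set SMB = MC: 50.395 - 3.788Q = 42.031 + 2.525Q → Q* = 1.3249.
The welfare-loss triangle has base |Q_m − Q*| and height MEC(Q_m) (the vertical gap between SMB and MC is zero at Q* and MEC at Q_m).
DWL = ½ × 1.0625 × 6.7074 = 3.5633.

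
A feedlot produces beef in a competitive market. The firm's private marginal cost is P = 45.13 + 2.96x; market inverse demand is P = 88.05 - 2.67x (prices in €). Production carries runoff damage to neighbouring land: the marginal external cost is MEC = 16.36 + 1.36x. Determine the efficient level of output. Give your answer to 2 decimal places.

Social marginal cost = private MC + MEC = 61.49 + 4.32x.
Set SMC = demand: 61.49 + 4.32x = 88.05 - 2.67x → x* = 3.7997.

x* = 3.80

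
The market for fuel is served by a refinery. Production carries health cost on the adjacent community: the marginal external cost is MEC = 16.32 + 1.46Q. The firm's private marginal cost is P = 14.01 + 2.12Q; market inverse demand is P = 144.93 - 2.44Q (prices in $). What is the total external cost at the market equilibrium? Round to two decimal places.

$1070.29

Market equilibrium (private): 14.01 + 2.12Q = 144.93 - 2.44Q → Q_m = 28.7105.
Total external cost = ∫₀^{Q_m} (16.32 + 1.46Q) dQ = 16.32×28.7105 + ½×1.46×28.7105² = 1070.2891.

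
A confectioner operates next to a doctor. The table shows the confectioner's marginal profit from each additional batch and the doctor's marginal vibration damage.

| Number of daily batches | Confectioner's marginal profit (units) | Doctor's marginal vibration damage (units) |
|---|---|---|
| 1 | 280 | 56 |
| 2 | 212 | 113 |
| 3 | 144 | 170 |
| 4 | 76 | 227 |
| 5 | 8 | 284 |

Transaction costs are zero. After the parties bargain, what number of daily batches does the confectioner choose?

2

Bargaining reaches the level where marginal profit last exceeds marginal vibration damage.
That holds through level 2 (212 ≥ 113) but not at 3 (144 < 170).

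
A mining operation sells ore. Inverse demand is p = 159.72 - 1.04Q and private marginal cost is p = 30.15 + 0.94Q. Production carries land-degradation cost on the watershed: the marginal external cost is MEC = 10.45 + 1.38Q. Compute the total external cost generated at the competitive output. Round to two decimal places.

3638.64

Market equilibrium (private): 30.15 + 0.94Q = 159.72 - 1.04Q → Q_m = 65.4394.
Total external cost = ∫₀^{Q_m} (10.45 + 1.38Q) dQ = 10.45×65.4394 + ½×1.38×65.4394² = 3638.6391.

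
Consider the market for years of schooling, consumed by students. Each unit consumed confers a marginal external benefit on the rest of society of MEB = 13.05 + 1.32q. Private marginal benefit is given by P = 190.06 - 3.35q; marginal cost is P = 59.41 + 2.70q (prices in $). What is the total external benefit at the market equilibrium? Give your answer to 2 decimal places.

$589.60

Market equilibrium (private): 59.41 + 2.70q = 190.06 - 3.35q → q_m = 21.5950.
Total external benefit = ∫₀^{q_m} (13.05 + 1.32q) dq = 13.05×21.5950 + ½×1.32×21.5950² = 589.6018.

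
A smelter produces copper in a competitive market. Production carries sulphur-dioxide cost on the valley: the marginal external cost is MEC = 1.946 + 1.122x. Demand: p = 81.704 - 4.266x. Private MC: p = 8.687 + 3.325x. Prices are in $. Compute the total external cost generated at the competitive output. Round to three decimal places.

Market equilibrium (private): 8.687 + 3.325x = 81.704 - 4.266x → x_m = 9.6189.
Total external cost = ∫₀^{x_m} (1.946 + 1.122x) dx = 1.946×9.6189 + ½×1.122×9.6189² = 70.6239.

$70.624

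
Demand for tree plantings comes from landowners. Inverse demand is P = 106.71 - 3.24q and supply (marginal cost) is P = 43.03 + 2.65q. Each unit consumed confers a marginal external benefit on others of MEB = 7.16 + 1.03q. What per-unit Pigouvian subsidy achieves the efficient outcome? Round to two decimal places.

subsidy = 22.17 per unit

Social marginal benefit = demand + MEB = 113.87 - 2.21q.
Set SMB = MC: 113.87 - 2.21q = 43.03 + 2.65q → q* = 14.5761.
The Pigouvian subsidy equals MEB at q*: 7.16 + 1.03×14.5761 = 22.1734.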